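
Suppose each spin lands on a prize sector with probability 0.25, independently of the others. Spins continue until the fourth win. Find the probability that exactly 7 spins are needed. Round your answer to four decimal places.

0.0330

Y = trial on which the fourth success occurs; negative binomial, r=4, p=0.25.
P(Y=7) = C(6,3) · p^4 · (1−p)^3
= 20 · 0.0039062 · 0.42188 = 0.032959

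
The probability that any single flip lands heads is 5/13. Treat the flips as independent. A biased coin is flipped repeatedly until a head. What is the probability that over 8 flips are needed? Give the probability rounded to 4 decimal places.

Y = number of flips to the first success; geometric, p = 0.384615.
P(Y > 8) = P(first 8 all fail) = (1−p)^8 = 0.020567

0.0206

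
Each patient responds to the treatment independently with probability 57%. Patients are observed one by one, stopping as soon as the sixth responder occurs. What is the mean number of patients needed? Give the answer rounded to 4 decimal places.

Y = total patients until the sixth success; negative binomial with r=6, p=0.57.
E[Y] = r / p = 6 / 0.57 = 10.526316

10.5263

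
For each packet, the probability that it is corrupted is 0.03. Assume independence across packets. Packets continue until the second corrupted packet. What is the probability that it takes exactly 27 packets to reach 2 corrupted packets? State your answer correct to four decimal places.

0.0109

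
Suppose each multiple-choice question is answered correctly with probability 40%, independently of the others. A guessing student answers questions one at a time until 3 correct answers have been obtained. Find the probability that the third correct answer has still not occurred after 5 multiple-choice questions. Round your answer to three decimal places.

Needing more than 5 multiple-choice questions ⇔ fewer than 3 successes in the first 5. With X ~ Binomial(5, 0.40), P(Y > 5) = P(X ≤ 2).
  k=0: C(5,0)·0.40^0·0.60^5 = 0.07776
  k=1: C(5,1)·0.40^1·0.60^4 = 0.25920
  k=2: C(5,2)·0.40^2·0.60^3 = 0.34560
P(X ≤ 2) = 0.68256

0.683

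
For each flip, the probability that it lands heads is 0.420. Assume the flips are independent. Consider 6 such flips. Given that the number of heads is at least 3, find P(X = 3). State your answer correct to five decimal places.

X ~ Binomial(6, 0.42). Want P(X=3 | X≥3) = P(X=3) / P(X≥3).
P(X=3) = C(6,3)·0.42^3·0.58^3 = 0.2891092
P(X≥3) = 1 − 0.0380687 − 0.1654019 − 0.2994345 = 0.4970949
Ratio = 0.2891092 / 0.4970949 = 0.5815975

0.58160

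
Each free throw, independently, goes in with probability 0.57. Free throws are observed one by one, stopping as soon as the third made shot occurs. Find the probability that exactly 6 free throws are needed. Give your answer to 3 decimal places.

0.147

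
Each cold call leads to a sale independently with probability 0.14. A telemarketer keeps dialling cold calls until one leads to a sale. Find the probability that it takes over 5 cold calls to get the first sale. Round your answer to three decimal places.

Y = number of cold calls to the first success; geometric, p = 0.14.
P(Y > 5) = P(first 5 all fail) = (1−p)^5 = 0.47043

0.470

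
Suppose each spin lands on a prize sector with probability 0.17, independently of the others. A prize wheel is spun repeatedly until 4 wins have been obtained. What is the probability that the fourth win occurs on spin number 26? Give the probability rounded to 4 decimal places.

Y = trial on which the fourth success occurs; negative binomial, r=4, p=0.17.
P(Y=26) = C(25,3) · p^4 · (1−p)^22
= 2300 · 0.00083521 · 0.016585 = 0.031860

0.0319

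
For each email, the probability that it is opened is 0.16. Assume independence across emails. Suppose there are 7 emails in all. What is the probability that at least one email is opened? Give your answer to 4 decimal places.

0.7049

P(at least one) = 1 − P(none) = 1 − (1 − 0.16)^7
= 1 − 0.295090 = 0.704910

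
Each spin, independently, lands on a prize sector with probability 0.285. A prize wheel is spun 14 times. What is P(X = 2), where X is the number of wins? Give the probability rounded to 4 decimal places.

X ~ Binomial(n=14, p=0.285).
P(X=2) = C(14,2) · p^2 · (1−p)^12
= 91 · 0.081225 · 0.017851 = 0.131948

0.1319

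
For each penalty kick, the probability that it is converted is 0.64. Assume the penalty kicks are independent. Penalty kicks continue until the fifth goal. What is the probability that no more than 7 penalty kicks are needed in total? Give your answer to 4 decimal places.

Finishing within 7 penalty kicks ⇔ at least 5 successes in the first 7. With X ~ Binomial(7, 0.64), P(Y ≤ 7) = 1 − P(X ≤ 4).
  k=0: C(7,0)·0.64^0·0.36^7 = 0.000784
  k=1: C(7,1)·0.64^1·0.36^6 = 0.009752
  k=2: C(7,2)·0.64^2·0.36^5 = 0.052011
  k=3: C(7,3)·0.64^3·0.36^4 = 0.154105
  k=4: C(7,4)·0.64^4·0.36^3 = 0.273965
1 − 0.490617 = 0.509383

0.5094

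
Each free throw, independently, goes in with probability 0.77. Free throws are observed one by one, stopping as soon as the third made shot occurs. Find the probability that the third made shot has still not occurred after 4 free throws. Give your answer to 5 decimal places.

Needing more than 4 free throws ⇔ fewer than 3 successes in the first 4. With X ~ Binomial(4, 0.77), P(Y > 4) = P(X ≤ 2).
  k=0: C(4,0)·0.77^0·0.23^4 = 0.0027984
  k=1: C(4,1)·0.77^1·0.23^3 = 0.0374744
  k=2: C(4,2)·0.77^2·0.23^2 = 0.1881865
P(X ≤ 2) = 0.2284592

0.22846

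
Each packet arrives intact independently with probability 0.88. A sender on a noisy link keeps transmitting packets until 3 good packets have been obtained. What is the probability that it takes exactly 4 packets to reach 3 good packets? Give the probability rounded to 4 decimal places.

Y = trial on which the third success occurs; negative binomial, r=3, p=0.88.
P(Y=4) = C(3,2) · p^3 · (1−p)^1
= 3 · 0.68147 · 0.12 = 0.245330

0.2453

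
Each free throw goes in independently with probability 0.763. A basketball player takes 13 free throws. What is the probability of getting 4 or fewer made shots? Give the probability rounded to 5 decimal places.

0.00065

X ~ Binomial(13, 0.763); P(X ≤ 4) = Σ C(13,k) p^k (1−p)^(13−k) over k:
  k=0: C(13,0)·0.763^0·0.237^13 = 0.0000000
  k=1: C(13,1)·0.763^1·0.237^12 = 0.0000003
  k=2: C(13,2)·0.763^2·0.237^11 = 0.0000060
  k=3: C(13,3)·0.763^3·0.237^10 = 0.0000710
  k=4: C(13,4)·0.763^4·0.237^9 = 0.0005717
Total = 0.0006490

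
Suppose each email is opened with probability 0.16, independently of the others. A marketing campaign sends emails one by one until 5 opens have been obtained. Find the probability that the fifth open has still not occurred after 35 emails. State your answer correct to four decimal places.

0.3209

Needing more than 35 emails ⇔ fewer than 5 successes in the first 35. With X ~ Binomial(35, 0.16), P(Y > 35) = P(X ≤ 4).
  k=0: C(35,0)·0.16^0·0.84^35 = 0.002238
  k=1: C(35,1)·0.16^1·0.84^34 = 0.014917
  k=2: C(35,2)·0.16^2·0.84^33 = 0.048303
  k=3: C(35,3)·0.16^3·0.84^32 = 0.101206
  k=4: C(35,4)·0.16^4·0.84^31 = 0.154219
P(X ≤ 4) = 0.320883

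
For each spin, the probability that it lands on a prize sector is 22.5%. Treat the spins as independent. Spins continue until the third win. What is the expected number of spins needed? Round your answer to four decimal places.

13.3333

Y = total spins until the third success; negative binomial with r=3, p=0.225.
E[Y] = r / p = 3 / 0.225 = 13.333333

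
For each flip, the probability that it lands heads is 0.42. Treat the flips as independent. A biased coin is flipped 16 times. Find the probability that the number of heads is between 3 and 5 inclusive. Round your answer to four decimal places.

0.2596

X ~ Binomial(16, 0.42); P(3 ≤ X ≤ 5) = Σ C(16,k) p^k (1−p)^(16−k) over k:
  k=3: C(16,3)·0.42^3·0.58^13 = 0.034874
  k=4: C(16,4)·0.42^4·0.58^12 = 0.082074
  k=5: C(16,5)·0.42^5·0.58^11 = 0.142639
Total = 0.259586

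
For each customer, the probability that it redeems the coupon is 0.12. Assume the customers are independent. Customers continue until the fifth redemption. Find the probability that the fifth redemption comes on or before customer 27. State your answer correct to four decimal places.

0.2173

Finishing within 27 customers ⇔ at least 5 successes in the first 27. With X ~ Binomial(27, 0.12), P(Y ≤ 27) = 1 − P(X ≤ 4).
  k=0: C(27,0)·0.12^0·0.88^27 = 0.031698
  k=1: C(27,1)·0.12^1·0.88^26 = 0.116706
  k=2: C(27,2)·0.12^2·0.88^25 = 0.206889
  k=3: C(27,3)·0.12^3·0.88^24 = 0.235101
  k=4: C(27,4)·0.12^4·0.88^23 = 0.192355
1 − 0.782749 = 0.217251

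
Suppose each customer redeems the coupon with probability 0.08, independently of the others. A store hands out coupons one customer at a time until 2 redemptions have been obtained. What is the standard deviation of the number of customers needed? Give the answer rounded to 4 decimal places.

Y = total customers until the second success; negative binomial with r=2, p=0.08.
SD(Y) = √[r(1−p)/p²] = √(287.500000) = 16.955825

16.9558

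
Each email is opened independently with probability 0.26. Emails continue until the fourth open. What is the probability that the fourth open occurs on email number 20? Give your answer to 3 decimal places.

0.036

Y = trial on which the fourth success occurs; negative binomial, r=4, p=0.26.
P(Y=20) = C(19,3) · p^4 · (1−p)^16
= 969 · 0.0045698 · 0.0080855 = 0.03580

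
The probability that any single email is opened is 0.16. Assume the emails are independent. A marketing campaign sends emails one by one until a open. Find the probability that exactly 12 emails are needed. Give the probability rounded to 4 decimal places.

Geometric (trials to first success), p = 0.16.
P(Y = 12) = (1−p)^11 · p = 0.14692 · 0.16 = 0.023507

0.0235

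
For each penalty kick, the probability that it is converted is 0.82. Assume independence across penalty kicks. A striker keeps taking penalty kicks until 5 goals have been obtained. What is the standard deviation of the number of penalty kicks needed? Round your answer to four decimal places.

1.1569

Y = total penalty kicks until the fifth success; negative binomial with r=5, p=0.82.
SD(Y) = √[r(1−p)/p²] = √(1.338489) = 1.156931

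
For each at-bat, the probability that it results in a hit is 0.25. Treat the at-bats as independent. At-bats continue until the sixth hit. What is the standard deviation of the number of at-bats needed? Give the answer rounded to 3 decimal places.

8.485

Y = total at-bats until the sixth success; negative binomial with r=6, p=0.25.
SD(Y) = √[r(1−p)/p²] = √(72.00000) = 8.48528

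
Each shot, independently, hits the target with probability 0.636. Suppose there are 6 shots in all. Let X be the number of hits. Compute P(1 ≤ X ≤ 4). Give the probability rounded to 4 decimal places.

X ~ Binomial(6, 0.636); P(1 ≤ X ≤ 4) = Σ C(6,k) p^k (1−p)^(6−k) over k:
  k=1: C(6,1)·0.636^1·0.364^5 = 0.024385
  k=2: C(6,2)·0.636^2·0.364^4 = 0.106515
  k=3: C(6,3)·0.636^3·0.364^3 = 0.248145
  k=4: C(6,4)·0.636^4·0.364^2 = 0.325179
Total = 0.704224

0.7042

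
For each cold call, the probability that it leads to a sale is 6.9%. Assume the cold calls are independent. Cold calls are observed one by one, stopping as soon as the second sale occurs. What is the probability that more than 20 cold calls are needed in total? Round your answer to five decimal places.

0.59408

Needing more than 20 cold calls ⇔ fewer than 2 successes in the first 20. With X ~ Binomial(20, 0.069), P(Y > 20) = P(X ≤ 1).
  k=0: C(20,0)·0.069^0·0.931^20 = 0.2393281
  k=1: C(20,1)·0.069^1·0.931^19 = 0.3547505
P(X ≤ 1) = 0.5940786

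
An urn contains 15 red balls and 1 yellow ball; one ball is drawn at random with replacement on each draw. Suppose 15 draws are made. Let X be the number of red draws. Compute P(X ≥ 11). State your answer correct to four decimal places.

0.9983

X ~ Binomial(15, 0.9375); P(X ≥ 11) = Σ C(15,k) p^k (1−p)^(15−k) over k:
  k=11: C(15,11)·0.9375^11·0.0625^4 = 0.010241
  k=12: C(15,12)·0.9375^12·0.0625^3 = 0.051204
  k=13: C(15,13)·0.9375^13·0.0625^2 = 0.177246
  k=14: C(15,14)·0.9375^14·0.0625^1 = 0.379812
  k=15: C(15,15)·0.9375^15·0.0625^0 = 0.379812
Total = 0.998316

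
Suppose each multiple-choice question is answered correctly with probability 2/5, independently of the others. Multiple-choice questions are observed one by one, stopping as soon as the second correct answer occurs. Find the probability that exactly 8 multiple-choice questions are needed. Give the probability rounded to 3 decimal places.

0.052

Y = trial on which the second success occurs; negative binomial, r=2, p=0.40.
P(Y=8) = C(7,1) · p^2 · (1−p)^6
= 7 · 0.16 · 0.046656 = 0.05225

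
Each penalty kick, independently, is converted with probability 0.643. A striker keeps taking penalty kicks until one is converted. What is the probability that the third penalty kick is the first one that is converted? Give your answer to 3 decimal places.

0.082

Geometric (trials to first success), p = 0.643.
P(Y = 3) = (1−p)^2 · p = 0.12745 · 0.643 = 0.08195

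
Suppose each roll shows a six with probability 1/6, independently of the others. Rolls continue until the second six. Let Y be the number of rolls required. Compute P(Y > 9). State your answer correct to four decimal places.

Needing more than 9 rolls ⇔ fewer than 2 successes in the first 9. With X ~ Binomial(9, 0.166667), P(Y > 9) = P(X ≤ 1).
  k=0: C(9,0)·0.166667^0·0.833333^9 = 0.193807
  k=1: C(9,1)·0.166667^1·0.833333^8 = 0.348852
P(X ≤ 1) = 0.542659

0.5427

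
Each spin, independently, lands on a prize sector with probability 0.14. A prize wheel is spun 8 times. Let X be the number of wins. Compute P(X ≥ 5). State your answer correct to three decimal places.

X ~ Binomial(8, 0.14); P(X ≥ 5) = Σ C(8,k) p^k (1−p)^(8−k) over k:
  k=5: C(8,5)·0.14^5·0.86^3 = 0.00192
  k=6: C(8,6)·0.14^6·0.86^2 = 0.00016
  k=7: C(8,7)·0.14^7·0.86^1 = 0.00001
  k=8: C(8,8)·0.14^8·0.86^0 = 0.00000
Total = 0.00208

0.002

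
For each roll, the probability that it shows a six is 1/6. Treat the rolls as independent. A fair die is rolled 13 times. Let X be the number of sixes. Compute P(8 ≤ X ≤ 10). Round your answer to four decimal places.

0.0003

X ~ Binomial(13, 0.166667); P(8 ≤ X ≤ 10) = Σ C(13,k) p^k (1−p)^(13−k) over k:
  k=8: C(13,8)·0.166667^8·0.833333^5 = 0.000308
  k=9: C(13,9)·0.166667^9·0.833333^4 = 0.000034
  k=10: C(13,10)·0.166667^10·0.833333^3 = 0.000003
Total = 0.000345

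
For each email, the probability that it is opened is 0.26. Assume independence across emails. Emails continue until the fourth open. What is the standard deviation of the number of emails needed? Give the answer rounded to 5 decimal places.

6.61717

Y = total emails until the fourth success; negative binomial with r=4, p=0.26.
SD(Y) = √[r(1−p)/p²] = √(43.7869822) = 6.6171733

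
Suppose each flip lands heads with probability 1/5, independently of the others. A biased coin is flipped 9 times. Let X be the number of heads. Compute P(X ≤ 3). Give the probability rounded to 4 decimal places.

X ~ Binomial(9, 0.20); P(X ≤ 3) = Σ C(9,k) p^k (1−p)^(9−k) over k:
  k=0: C(9,0)·0.20^0·0.80^9 = 0.134218
  k=1: C(9,1)·0.20^1·0.80^8 = 0.301990
  k=2: C(9,2)·0.20^2·0.80^7 = 0.301990
  k=3: C(9,3)·0.20^3·0.80^6 = 0.176161
Total = 0.914358

0.9144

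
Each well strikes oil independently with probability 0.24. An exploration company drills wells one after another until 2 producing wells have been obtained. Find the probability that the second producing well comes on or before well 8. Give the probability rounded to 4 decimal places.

Finishing within 8 wells ⇔ at least 2 successes in the first 8. With X ~ Binomial(8, 0.24), P(Y ≤ 8) = 1 − P(X ≤ 1).
  k=0: C(8,0)·0.24^0·0.76^8 = 0.111303
  k=1: C(8,1)·0.24^1·0.76^7 = 0.281188
1 − 0.392491 = 0.607509

0.6075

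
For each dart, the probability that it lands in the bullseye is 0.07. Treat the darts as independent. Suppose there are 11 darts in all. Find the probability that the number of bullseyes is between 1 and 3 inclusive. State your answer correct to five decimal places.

0.54459

X ~ Binomial(11, 0.07); P(1 ≤ X ≤ 3) = Σ C(11,k) p^k (1−p)^(11−k) over k:
  k=1: C(11,1)·0.07^1·0.93^10 = 0.3726664
  k=2: C(11,2)·0.07^2·0.93^9 = 0.1402508
  k=3: C(11,3)·0.07^3·0.93^8 = 0.0316695
Total = 0.5445867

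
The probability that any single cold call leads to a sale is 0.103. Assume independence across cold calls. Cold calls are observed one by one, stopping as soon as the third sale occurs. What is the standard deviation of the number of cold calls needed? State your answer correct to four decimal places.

Y = total cold calls until the third success; negative binomial with r=3, p=0.103.
SD(Y) = √[r(1−p)/p²] = √(253.652559) = 15.926474

15.9265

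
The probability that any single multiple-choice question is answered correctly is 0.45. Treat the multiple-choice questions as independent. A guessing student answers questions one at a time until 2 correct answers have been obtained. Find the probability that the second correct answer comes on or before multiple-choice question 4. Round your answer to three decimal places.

0.609

Finishing within 4 multiple-choice questions ⇔ at least 2 successes in the first 4. With X ~ Binomial(4, 0.45), P(Y ≤ 4) = 1 − P(X ≤ 1).
  k=0: C(4,0)·0.45^0·0.55^4 = 0.09151
  k=1: C(4,1)·0.45^1·0.55^3 = 0.29947
1 − 0.39098 = 0.60902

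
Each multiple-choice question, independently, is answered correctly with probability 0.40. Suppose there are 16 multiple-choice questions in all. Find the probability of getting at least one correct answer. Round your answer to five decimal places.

P(at least one) = 1 − P(none) = 1 − (1 − 0.40)^16
= 1 − 0.0002821 = 0.9997179

0.99972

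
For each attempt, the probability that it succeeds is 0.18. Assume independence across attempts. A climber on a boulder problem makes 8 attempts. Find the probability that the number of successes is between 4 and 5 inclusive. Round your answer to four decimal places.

X ~ Binomial(8, 0.18); P(4 ≤ X ≤ 5) = Σ C(8,k) p^k (1−p)^(8−k) over k:
  k=4: C(8,4)·0.18^4·0.82^4 = 0.033223
  k=5: C(8,5)·0.18^5·0.82^3 = 0.005834
Total = 0.039058

0.0391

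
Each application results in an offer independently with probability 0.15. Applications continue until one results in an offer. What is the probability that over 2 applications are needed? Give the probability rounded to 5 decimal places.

0.72250

Y = number of applications to the first success; geometric, p = 0.15.
P(Y > 2) = P(first 2 all fail) = (1−p)^2 = 0.7225000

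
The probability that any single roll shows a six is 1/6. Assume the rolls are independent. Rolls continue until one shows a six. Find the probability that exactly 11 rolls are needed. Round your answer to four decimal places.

0.0269

Geometric (trials to first success), p = 0.166667.
P(Y = 11) = (1−p)^10 · p = 0.16151 · 0.166667 = 0.026918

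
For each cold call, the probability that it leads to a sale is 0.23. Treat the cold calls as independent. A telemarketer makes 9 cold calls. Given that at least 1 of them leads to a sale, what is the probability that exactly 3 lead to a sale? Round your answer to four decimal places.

X ~ Binomial(9, 0.23). Want P(X=3 | X≥1) = P(X=3) / P(X≥1).
P(X=3) = C(9,3)·0.23^3·0.77^6 = 0.213014
P(X≥1) = 1 − 0.095152 = 0.904848
Ratio = 0.213014 / 0.904848 = 0.235414

0.2354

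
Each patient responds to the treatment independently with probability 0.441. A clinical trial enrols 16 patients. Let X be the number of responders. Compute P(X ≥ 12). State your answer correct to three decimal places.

0.012

X ~ Binomial(16, 0.441); P(X ≥ 12) = Σ C(16,k) p^k (1−p)^(16−k) over k:
  k=12: C(16,12)·0.441^12·0.559^4 = 0.00962
  k=13: C(16,13)·0.441^13·0.559^3 = 0.00233
  k=14: C(16,14)·0.441^14·0.559^2 = 0.00039
  k=15: C(16,15)·0.441^15·0.559^1 = 0.00004
  k=16: C(16,16)·0.441^16·0.559^0 = 0.00000
Total = 0.01239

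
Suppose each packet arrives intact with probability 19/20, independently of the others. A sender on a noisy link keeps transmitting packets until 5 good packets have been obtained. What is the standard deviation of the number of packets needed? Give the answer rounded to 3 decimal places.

0.526

Y = total packets until the fifth success; negative binomial with r=5, p=0.95.
SD(Y) = √[r(1−p)/p²] = √(0.27701) = 0.52632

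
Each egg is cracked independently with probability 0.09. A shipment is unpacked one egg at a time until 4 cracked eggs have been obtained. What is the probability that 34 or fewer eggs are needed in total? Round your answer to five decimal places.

0.36669

Finishing within 34 eggs ⇔ at least 4 successes in the first 34. With X ~ Binomial(34, 0.09), P(Y ≤ 34) = 1 − P(X ≤ 3).
  k=0: C(34,0)·0.09^0·0.91^34 = 0.0404956
  k=1: C(34,1)·0.09^1·0.91^33 = 0.1361719
  k=2: C(34,2)·0.09^2·0.91^32 = 0.2222145
  k=3: C(34,3)·0.09^3·0.91^31 = 0.2344241
1 − 0.6333060 = 0.3666940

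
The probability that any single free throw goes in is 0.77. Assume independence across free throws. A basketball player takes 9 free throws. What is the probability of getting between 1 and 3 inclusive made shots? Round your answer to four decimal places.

0.0065

X ~ Binomial(9, 0.77); P(1 ≤ X ≤ 3) = Σ C(9,k) p^k (1−p)^(9−k) over k:
  k=1: C(9,1)·0.77^1·0.23^8 = 0.000054
  k=2: C(9,2)·0.77^2·0.23^7 = 0.000727
  k=3: C(9,3)·0.77^3·0.23^6 = 0.005677
Total = 0.006458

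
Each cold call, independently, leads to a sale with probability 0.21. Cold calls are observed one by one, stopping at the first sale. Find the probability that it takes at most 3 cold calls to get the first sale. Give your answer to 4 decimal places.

0.5070

Y = number of cold calls to the first success; geometric, p = 0.21.
P(Y ≤ 3) = 1 − (1−p)^3 = 1 − 0.493039 = 0.506961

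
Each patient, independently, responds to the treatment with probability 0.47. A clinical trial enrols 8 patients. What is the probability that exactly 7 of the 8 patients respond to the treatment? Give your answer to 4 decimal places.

0.0215

X ~ Binomial(n=8, p=0.47).
P(X=7) = C(8,7) · p^7 · (1−p)^1
= 8 · 0.0050662 · 0.53 = 0.021481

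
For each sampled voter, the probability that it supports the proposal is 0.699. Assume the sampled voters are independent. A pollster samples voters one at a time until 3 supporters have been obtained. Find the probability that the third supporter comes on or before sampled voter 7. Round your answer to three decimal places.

0.971

Finishing within 7 sampled voters ⇔ at least 3 successes in the first 7. With X ~ Binomial(7, 0.699), P(Y ≤ 7) = 1 − P(X ≤ 2).
  k=0: C(7,0)·0.699^0·0.301^7 = 0.00022
  k=1: C(7,1)·0.699^1·0.301^6 = 0.00364
  k=2: C(7,2)·0.699^2·0.301^5 = 0.02535
1 − 0.02921 = 0.97079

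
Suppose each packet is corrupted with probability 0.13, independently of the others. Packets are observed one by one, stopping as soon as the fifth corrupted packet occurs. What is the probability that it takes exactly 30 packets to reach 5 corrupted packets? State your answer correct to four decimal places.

Y = trial on which the fifth success occurs; negative binomial, r=5, p=0.13.
P(Y=30) = C(29,4) · p^5 · (1−p)^25
= 23751 · 3.7129e-05 · 0.03076 = 0.027126

0.0271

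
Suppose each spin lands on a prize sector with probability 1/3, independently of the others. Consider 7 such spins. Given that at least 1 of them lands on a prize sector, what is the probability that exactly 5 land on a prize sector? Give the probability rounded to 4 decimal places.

X ~ Binomial(7, 0.333333). Want P(X=5 | X≥1) = P(X=5) / P(X≥1).
P(X=5) = C(7,5)·0.333333^5·0.666667^2 = 0.038409
P(X≥1) = 1 − 0.058528 = 0.941472
Ratio = 0.038409 / 0.941472 = 0.040797

0.0408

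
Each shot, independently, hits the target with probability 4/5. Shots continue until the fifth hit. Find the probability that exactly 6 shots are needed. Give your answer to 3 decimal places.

0.328

Y = trial on which the fifth success occurs; negative binomial, r=5, p=0.80.
P(Y=6) = C(5,4) · p^5 · (1−p)^1
= 5 · 0.32768 · 0.2 = 0.32768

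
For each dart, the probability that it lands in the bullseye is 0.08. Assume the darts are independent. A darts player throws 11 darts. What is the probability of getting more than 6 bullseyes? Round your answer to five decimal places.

X ~ Binomial(11, 0.08); P(X ≥ 7) = Σ C(11,k) p^k (1−p)^(11−k) over k:
  k=7: C(11,7)·0.08^7·0.92^4 = 0.0000050
  k=8: C(11,8)·0.08^8·0.92^3 = 0.0000002
  k=9: C(11,9)·0.08^9·0.92^2 = 0.0000000
  k=10: C(11,10)·0.08^10·0.92^1 = 0.0000000
  k=11: C(11,11)·0.08^11·0.92^0 = 0.0000000
Total = 0.0000052

0.00001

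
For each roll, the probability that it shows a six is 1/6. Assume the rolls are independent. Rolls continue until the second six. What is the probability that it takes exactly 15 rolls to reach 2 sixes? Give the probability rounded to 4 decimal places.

0.0363

Y = trial on which the second success occurs; negative binomial, r=2, p=0.166667.
P(Y=15) = C(14,1) · p^2 · (1−p)^13
= 14 · 0.027778 · 0.093464 = 0.036347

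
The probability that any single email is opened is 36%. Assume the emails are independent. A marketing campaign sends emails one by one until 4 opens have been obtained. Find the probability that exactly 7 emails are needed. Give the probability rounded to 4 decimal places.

Y = trial on which the fourth success occurs; negative binomial, r=4, p=0.36.
P(Y=7) = C(6,3) · p^4 · (1−p)^3
= 20 · 0.016796 · 0.26214 = 0.088060

0.0881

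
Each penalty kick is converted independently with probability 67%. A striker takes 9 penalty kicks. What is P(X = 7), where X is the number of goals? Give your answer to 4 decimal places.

0.2376

X ~ Binomial(n=9, p=0.67).
P(X=7) = C(9,7) · p^7 · (1−p)^2
= 36 · 0.060607 · 0.1089 = 0.237604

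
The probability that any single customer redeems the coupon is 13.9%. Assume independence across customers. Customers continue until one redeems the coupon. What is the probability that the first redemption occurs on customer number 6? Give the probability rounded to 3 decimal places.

0.066

Geometric (trials to first success), p = 0.139.
P(Y = 6) = (1−p)^5 · p = 0.47317 · 0.139 = 0.06577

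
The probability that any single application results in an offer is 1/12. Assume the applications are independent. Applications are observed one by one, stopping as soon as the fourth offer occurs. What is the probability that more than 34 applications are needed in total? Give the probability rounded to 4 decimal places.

0.6863

Needing more than 34 applications ⇔ fewer than 4 successes in the first 34. With X ~ Binomial(34, 0.083333), P(Y > 34) = P(X ≤ 3).
  k=0: C(34,0)·0.083333^0·0.916667^34 = 0.051903
  k=1: C(34,1)·0.083333^1·0.916667^33 = 0.160426
  k=2: C(34,2)·0.083333^2·0.916667^32 = 0.240639
  k=3: C(34,3)·0.083333^3·0.916667^31 = 0.233347
P(X ≤ 3) = 0.686315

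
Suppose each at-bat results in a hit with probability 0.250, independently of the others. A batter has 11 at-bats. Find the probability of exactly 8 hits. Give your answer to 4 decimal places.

0.0011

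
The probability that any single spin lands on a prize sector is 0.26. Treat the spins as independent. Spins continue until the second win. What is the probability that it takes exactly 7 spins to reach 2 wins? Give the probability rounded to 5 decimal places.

0.09000

Y = trial on which the second success occurs; negative binomial, r=2, p=0.26.
P(Y=7) = C(6,1) · p^2 · (1−p)^5
= 6 · 0.0676 · 0.2219 = 0.0900029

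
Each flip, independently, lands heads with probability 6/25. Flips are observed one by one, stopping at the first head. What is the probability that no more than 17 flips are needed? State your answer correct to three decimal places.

Y = number of flips to the first success; geometric, p = 0.24.
P(Y ≤ 17) = 1 − (1−p)^17 = 1 − 0.00942 = 0.99058

0.991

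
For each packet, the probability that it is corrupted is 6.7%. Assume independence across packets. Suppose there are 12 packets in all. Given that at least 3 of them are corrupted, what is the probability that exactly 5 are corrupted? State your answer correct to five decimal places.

0.01571

X ~ Binomial(12, 0.067). Want P(X=5 | X≥3) = P(X=5) / P(X≥3).
P(X=5) = C(12,5)·0.067^5·0.933^7 = 0.0006581
P(X≥3) = 1 − 0.4350906 − 0.3749334 − 0.1480846 = 0.0418913
Ratio = 0.0006581 / 0.0418913 = 0.0157089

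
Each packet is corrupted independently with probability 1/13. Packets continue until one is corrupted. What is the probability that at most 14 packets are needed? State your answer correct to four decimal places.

0.6739

Y = number of packets to the first success; geometric, p = 0.076923.
P(Y ≤ 14) = 1 − (1−p)^14 = 1 − 0.326085 = 0.673915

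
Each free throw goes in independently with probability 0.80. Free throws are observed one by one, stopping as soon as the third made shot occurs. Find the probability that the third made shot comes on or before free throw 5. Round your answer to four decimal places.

Finishing within 5 free throws ⇔ at least 3 successes in the first 5. With X ~ Binomial(5, 0.80), P(Y ≤ 5) = 1 − P(X ≤ 2).
  k=0: C(5,0)·0.80^0·0.20^5 = 0.000320
  k=1: C(5,1)·0.80^1·0.20^4 = 0.006400
  k=2: C(5,2)·0.80^2·0.20^3 = 0.051200
1 − 0.057920 = 0.942080

0.9421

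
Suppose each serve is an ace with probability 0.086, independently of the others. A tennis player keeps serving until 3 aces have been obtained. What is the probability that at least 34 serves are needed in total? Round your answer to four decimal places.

Needing more than 33 serves ⇔ fewer than 3 successes in the first 33. With X ~ Binomial(33, 0.086), P(Y > 33) = P(X ≤ 2).
  k=0: C(33,0)·0.086^0·0.914^33 = 0.051431
  k=1: C(33,1)·0.086^1·0.914^32 = 0.159695
  k=2: C(33,2)·0.086^2·0.914^31 = 0.240416
P(X ≤ 2) = 0.451541

0.4515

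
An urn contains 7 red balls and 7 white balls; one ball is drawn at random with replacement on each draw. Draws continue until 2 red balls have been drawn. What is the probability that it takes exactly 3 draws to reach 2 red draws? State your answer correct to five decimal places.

Y = trial on which the second success occurs; negative binomial, r=2, p=0.50.
P(Y=3) = C(2,1) · p^2 · (1−p)^1
= 2 · 0.25 · 0.5 = 0.2500000

0.25000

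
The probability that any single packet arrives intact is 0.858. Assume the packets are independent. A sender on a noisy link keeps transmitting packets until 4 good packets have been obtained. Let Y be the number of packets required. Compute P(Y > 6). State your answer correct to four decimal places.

0.0410

Needing more than 6 packets ⇔ fewer than 4 successes in the first 6. With X ~ Binomial(6, 0.858), P(Y > 6) = P(X ≤ 3).
  k=0: C(6,0)·0.858^0·0.142^6 = 0.000008
  k=1: C(6,1)·0.858^1·0.142^5 = 0.000297
  k=2: C(6,2)·0.858^2·0.142^4 = 0.004490
  k=3: C(6,3)·0.858^3·0.142^3 = 0.036171
P(X ≤ 3) = 0.040966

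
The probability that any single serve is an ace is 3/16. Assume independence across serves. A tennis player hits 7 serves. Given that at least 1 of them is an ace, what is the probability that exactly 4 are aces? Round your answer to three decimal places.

X ~ Binomial(7, 0.1875). Want P(X=4 | X≥1) = P(X=4) / P(X≥1).
P(X=4) = C(7,4)·0.1875^4·0.8125^3 = 0.02320
P(X≥1) = 1 − 0.23376 = 0.76624
Ratio = 0.02320 / 0.76624 = 0.03028

0.030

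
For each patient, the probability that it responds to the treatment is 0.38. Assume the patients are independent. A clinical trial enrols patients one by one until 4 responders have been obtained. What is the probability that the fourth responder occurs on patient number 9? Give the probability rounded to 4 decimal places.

0.1070

Y = trial on which the fourth success occurs; negative binomial, r=4, p=0.38.
P(Y=9) = C(8,3) · p^4 · (1−p)^5
= 56 · 0.020851 · 0.091613 = 0.106975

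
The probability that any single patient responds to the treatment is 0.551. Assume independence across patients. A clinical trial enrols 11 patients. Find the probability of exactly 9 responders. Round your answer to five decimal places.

X ~ Binomial(n=11, p=0.551).
P(X=9) = C(11,9) · p^9 · (1−p)^2
= 55 · 0.0046813 · 0.2016 = 0.0519063

0.05191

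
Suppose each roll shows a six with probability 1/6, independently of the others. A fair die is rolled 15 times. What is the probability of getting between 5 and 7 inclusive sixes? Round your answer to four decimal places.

0.0885

X ~ Binomial(15, 0.166667); P(5 ≤ X ≤ 7) = Σ C(15,k) p^k (1−p)^(15−k) over k:
  k=5: C(15,5)·0.166667^5·0.833333^10 = 0.062372
  k=6: C(15,6)·0.166667^6·0.833333^9 = 0.020791
  k=7: C(15,7)·0.166667^7·0.833333^8 = 0.005346
Total = 0.088508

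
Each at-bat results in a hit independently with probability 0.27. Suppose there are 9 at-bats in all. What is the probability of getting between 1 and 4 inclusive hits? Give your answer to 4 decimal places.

X ~ Binomial(9, 0.27); P(1 ≤ X ≤ 4) = Σ C(9,k) p^k (1−p)^(9−k) over k:
  k=1: C(9,1)·0.27^1·0.73^8 = 0.195970
  k=2: C(9,2)·0.27^2·0.73^7 = 0.289928
  k=3: C(9,3)·0.27^3·0.73^6 = 0.250212
  k=4: C(9,4)·0.27^4·0.73^5 = 0.138816
Total = 0.874926

0.8749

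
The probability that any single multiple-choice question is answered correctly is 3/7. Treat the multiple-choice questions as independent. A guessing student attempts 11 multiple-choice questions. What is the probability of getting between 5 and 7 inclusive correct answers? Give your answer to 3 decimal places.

X ~ Binomial(11, 0.428571); P(5 ≤ X ≤ 7) = Σ C(11,k) p^k (1−p)^(11−k) over k:
  k=5: C(11,5)·0.428571^5·0.571429^6 = 0.23256
  k=6: C(11,6)·0.428571^6·0.571429^5 = 0.17442
  k=7: C(11,7)·0.428571^7·0.571429^4 = 0.09344
Total = 0.50041

0.500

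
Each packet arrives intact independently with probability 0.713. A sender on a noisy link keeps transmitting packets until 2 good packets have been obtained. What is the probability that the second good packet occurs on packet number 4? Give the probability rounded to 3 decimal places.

Y = trial on which the second success occurs; negative binomial, r=2, p=0.713.
P(Y=4) = C(3,1) · p^2 · (1−p)^2
= 3 · 0.50837 · 0.082369 = 0.12562

0.126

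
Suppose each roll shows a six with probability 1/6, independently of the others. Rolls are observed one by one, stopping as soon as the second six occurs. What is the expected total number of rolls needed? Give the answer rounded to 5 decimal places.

12.00000

Y = total rolls until the second success; negative binomial with r=2, p=0.166667.
E[Y] = r / p = 2 / 0.166667 = 12.0000000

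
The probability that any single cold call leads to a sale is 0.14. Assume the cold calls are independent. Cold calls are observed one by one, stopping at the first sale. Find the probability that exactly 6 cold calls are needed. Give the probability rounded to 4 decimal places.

Geometric (trials to first success), p = 0.14.
P(Y = 6) = (1−p)^5 · p = 0.47043 · 0.14 = 0.065860

0.0659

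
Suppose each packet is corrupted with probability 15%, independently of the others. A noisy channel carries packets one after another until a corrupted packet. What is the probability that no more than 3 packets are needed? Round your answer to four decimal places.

0.3859

Y = number of packets to the first success; geometric, p = 0.15.
P(Y ≤ 3) = 1 − (1−p)^3 = 1 − 0.614125 = 0.385875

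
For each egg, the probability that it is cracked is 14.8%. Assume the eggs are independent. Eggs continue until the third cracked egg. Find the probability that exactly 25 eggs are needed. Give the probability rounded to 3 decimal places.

Y = trial on which the third success occurs; negative binomial, r=3, p=0.148.
P(Y=25) = C(24,2) · p^3 · (1−p)^22
= 276 · 0.0032418 · 0.02949 = 0.02639

0.026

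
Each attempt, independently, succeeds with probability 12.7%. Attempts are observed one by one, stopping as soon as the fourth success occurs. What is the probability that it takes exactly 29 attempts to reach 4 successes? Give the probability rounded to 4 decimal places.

Y = trial on which the fourth success occurs; negative binomial, r=4, p=0.127.
P(Y=29) = C(28,3) · p^4 · (1−p)^25
= 3276 · 0.00026014 · 0.033524 = 0.028570

0.0286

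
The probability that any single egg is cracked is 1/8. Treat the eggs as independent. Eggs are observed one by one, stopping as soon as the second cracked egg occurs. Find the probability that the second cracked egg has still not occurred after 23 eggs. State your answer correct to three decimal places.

0.199

Needing more than 23 eggs ⇔ fewer than 2 successes in the first 23. With X ~ Binomial(23, 0.125), P(Y > 23) = P(X ≤ 1).
  k=0: C(23,0)·0.125^0·0.875^23 = 0.04636
  k=1: C(23,1)·0.125^1·0.875^22 = 0.15234
P(X ≤ 1) = 0.19870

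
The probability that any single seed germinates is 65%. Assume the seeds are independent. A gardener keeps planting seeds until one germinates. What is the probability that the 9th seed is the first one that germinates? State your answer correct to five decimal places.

Geometric (trials to first success), p = 0.65.
P(Y = 9) = (1−p)^8 · p = 0.00022519 · 0.65 = 0.0001464

0.00015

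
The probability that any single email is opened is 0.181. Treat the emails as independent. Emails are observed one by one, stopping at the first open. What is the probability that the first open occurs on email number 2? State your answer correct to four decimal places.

Geometric (trials to first success), p = 0.181.
P(Y = 2) = (1−p)^1 · p = 0.819 · 0.181 = 0.148239

0.1482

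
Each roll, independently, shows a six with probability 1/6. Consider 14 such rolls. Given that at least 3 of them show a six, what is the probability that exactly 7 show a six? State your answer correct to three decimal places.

X ~ Binomial(14, 0.166667). Want P(X=7 | X≥3) = P(X=7) / P(X≥3).
P(X=7) = C(14,7)·0.166667^7·0.833333^7 = 0.00342
P(X≥3) = 1 − 0.07789 − 0.21808 − 0.28351 = 0.42052
Ratio = 0.00342 / 0.42052 = 0.00814

0.008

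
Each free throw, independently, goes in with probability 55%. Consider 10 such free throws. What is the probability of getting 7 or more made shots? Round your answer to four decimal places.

X ~ Binomial(10, 0.55); P(X ≥ 7) = Σ C(10,k) p^k (1−p)^(10−k) over k:
  k=7: C(10,7)·0.55^7·0.45^3 = 0.166478
  k=8: C(10,8)·0.55^8·0.45^2 = 0.076303
  k=9: C(10,9)·0.55^9·0.45^1 = 0.020724
  k=10: C(10,10)·0.55^10·0.45^0 = 0.002533
Total = 0.266038

0.2660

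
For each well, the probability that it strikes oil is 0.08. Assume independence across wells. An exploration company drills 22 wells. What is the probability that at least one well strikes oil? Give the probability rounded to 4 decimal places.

0.8403

P(at least one) = 1 − P(none) = 1 − (1 − 0.08)^22
= 1 − 0.159710 = 0.840290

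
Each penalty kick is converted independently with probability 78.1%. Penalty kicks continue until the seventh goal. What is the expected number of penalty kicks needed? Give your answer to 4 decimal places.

Y = total penalty kicks until the seventh success; negative binomial with r=7, p=0.781.
E[Y] = r / p = 7 / 0.781 = 8.962868

8.9629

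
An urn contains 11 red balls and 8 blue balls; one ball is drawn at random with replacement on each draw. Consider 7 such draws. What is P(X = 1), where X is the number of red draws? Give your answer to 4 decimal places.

0.0226

X ~ Binomial(n=7, p=0.578947).
P(X=1) = C(7,1) · p^1 · (1−p)^6
= 7 · 0.57895 · 0.0055721 = 0.022582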